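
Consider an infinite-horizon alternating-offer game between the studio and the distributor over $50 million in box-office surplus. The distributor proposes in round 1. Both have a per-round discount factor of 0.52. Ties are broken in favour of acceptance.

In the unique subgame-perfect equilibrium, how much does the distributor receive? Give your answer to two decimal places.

32.89

When the distributor proposes, the studio accepts any offer worth at least 0.52 times what the studio would get by proposing next round; and vice versa.
This gives x = 50 − 0.52y and y = 50 − 0.52x, where x and y are each side's share when it proposes.
Hence (1 − 0.52·0.52)x = 50(1 − 0.52), i.e. 0.7296·x = 24.
x ≈ 32.8947; the studio's share is 50 − x ≈ 17.1053.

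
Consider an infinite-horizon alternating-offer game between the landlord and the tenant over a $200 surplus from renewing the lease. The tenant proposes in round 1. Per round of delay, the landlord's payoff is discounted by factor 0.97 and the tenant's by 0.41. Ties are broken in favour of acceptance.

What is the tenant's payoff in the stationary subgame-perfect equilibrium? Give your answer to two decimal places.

Let x be the tenant's share when the tenant proposes and y be the landlord's share when the landlord proposes.
The landlord accepts iff offered ≥ 0.97·y, so x = 200 − 0.97y. Symmetrically y = 200 − 0.41x.
Substituting: x = 200 − 0.97(200 − 0.41x), giving x(1 − 0.41·0.97) = 200(1 − 0.97).
So x = 200 × 0.03 / 0.6023 ≈ 9.9618, and the landlord receives 200 − x ≈ 190.0382.

9.96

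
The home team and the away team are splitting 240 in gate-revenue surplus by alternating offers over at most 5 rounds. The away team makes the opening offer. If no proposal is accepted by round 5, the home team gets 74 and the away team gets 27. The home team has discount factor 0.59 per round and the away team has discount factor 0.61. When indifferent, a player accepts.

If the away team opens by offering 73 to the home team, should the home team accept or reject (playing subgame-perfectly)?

Reject

Work out the home team's continuation value if the offer is rejected.
Round 5 (the away team proposes): the home team gets 74 if talks fail, so the away team offers 74 and keeps 166.
Round 4 (the home team proposes): the away team can get 166 next round, worth 0.61 × 166 = 101.26 now; the home team offers that and keeps 138.74.
Round 3 (the away team proposes): the home team can get 138.74 next round, worth 0.59 × 138.74 = 81.8566 now. The away team offers 81.8566 and keeps 240 − 81.8566 = 158.1434.
Round 2 (the home team proposes): the away team can get 158.1434 next round, worth 0.61 × 158.1434 = 96.467474 now; the home team offers that and keeps 143.532526.
So by rejecting in round 1, the home team gets 143.532526 next round, worth 0.59 × 143.532526 = 84.68419034 now.
Offer 73 < 84.68419034, so the home team rejects.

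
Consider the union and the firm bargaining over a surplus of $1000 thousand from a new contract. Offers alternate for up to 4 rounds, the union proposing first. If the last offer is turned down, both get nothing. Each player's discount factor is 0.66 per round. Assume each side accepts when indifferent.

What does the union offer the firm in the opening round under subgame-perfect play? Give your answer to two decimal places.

511.90

Work backward from the last round.
Round 4 (the firm proposes): rejection yields 0 for the union; the firm offers 0 and keeps 1000.
Round 3 (the union proposes): the firm can get 1000 next round, worth 0.66 × 1000 = 660 now; the union offers that and keeps 340.
Round 2 (the firm proposes): the union can get 340 next round, worth 0.66 × 340 = 224.4 now. The firm offers 224.4 and keeps 1000 − 224.4 = 775.6.
Round 1 (the union proposes): the firm can get 775.6 next round, worth 0.66 × 775.6 = 511.896 now. The union offers 511.896 and keeps 1000 − 511.896 = 488.104.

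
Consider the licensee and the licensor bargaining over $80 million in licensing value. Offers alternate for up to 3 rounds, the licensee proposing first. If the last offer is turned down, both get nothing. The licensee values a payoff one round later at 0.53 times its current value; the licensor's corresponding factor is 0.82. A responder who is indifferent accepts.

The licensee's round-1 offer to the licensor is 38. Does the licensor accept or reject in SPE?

Accept

Work out the licensor's continuation value if the offer is rejected.
Round 3 (the licensee proposes): the licensor will accept anything ≥ 0, so the licensee offers 0 and keeps 80.
Round 2 (the licensor proposes): the licensee can get 80 next round, worth 0.53 × 80 = 42.4 now; the licensor offers that and keeps 37.6.
So by rejecting in round 1, the licensor gets 37.6 next round, worth 0.82 × 37.6 = 30.832 now.
Offer 38 ≥ 30.832, so the licensor accepts.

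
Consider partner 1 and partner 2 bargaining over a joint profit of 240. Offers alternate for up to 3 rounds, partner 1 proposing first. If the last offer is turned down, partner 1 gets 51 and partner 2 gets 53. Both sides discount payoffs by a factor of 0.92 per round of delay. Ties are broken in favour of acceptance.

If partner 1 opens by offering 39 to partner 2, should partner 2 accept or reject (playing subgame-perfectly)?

Reject

Round 3 (partner 1 proposes): partner 2 gets 53 if talks fail, so partner 1 offers 53 and keeps 187.
Round 2 (partner 2 proposes): partner 1 can get 187 next round, worth 0.92 × 187 = 172.04 now. Partner 2 offers 172.04 and keeps 240 − 172.04 = 67.96.
So by rejecting in round 1, partner 2 gets 67.96 next round, worth 0.92 × 67.96 = 62.5232 now.
Offer 39 < 62.5232, so partner 2 rejects.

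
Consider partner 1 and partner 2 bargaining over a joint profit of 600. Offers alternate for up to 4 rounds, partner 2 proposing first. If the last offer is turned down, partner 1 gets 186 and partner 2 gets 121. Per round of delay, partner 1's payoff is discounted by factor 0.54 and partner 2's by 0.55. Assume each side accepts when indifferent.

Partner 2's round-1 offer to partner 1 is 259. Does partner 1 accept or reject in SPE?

Round 4 (partner 1 proposes): partner 2 gets 121 if talks fail, so partner 1 offers 121 and keeps 479.
Round 3 (partner 2 proposes): partner 1 can get 479 next round, worth 0.54 × 479 = 258.66 now; partner 2 offers that and keeps 341.34.
Round 2 (partner 1 proposes): partner 2 can get 341.34 next round, worth 0.55 × 341.34 = 187.737 now, so partner 1 offers 187.737, keeping 412.263.
So by rejecting in round 1, partner 1 gets 412.263 next round, worth 0.54 × 412.263 = 222.62202 now.
Offer 259 ≥ 222.62202, so partner 1 accepts.

Accept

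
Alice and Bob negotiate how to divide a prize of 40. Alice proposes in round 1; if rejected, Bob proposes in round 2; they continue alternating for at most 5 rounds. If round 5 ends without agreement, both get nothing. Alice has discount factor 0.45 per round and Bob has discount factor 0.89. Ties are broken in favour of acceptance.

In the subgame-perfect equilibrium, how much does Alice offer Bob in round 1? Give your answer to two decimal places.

Round 5 (Alice proposes): rejection yields 0 for Bob; Alice offers 0 and keeps 40.
Round 4 (Bob proposes): Alice can get 40 next round, worth 0.45 × 40 = 18 now. Bob offers 18 and keeps 40 − 18 = 22.
Round 3 (Alice proposes): Bob can get 22 next round, worth 0.89 × 22 = 19.58 now, so Alice offers 19.58, keeping 20.42.
Round 2 (Bob proposes): Alice can get 20.42 next round, worth 0.45 × 20.42 = 9.189 now, so Bob offers 9.189, keeping 30.811.
Round 1 (Alice proposes): Bob can get 30.811 next round, worth 0.89 × 30.811 = 27.42179 now, so Alice offers 27.42179, keeping 12.57821.

27.42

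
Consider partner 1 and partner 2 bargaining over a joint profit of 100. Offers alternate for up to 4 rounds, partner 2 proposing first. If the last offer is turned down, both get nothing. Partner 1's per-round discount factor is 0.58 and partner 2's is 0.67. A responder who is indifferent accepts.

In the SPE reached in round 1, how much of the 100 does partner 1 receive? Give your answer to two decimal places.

Round 4 (partner 1 proposes): partner 2 will accept anything ≥ 0, so partner 1 offers 0 and keeps 100.
Round 3 (partner 2 proposes): partner 1 can get 100 next round, worth 0.58 × 100 = 58 now; partner 2 offers that and keeps 42.
Round 2 (partner 1 proposes): partner 2 can get 42 next round, worth 0.67 × 42 = 28.14 now, so partner 1 offers 28.14, keeping 71.86.
Round 1 (partner 2 proposes): partner 1 can get 71.86 next round, worth 0.58 × 71.86 = 41.6788 now. Partner 2 offers 41.6788 and keeps 100 − 41.6788 = 58.3212.

41.68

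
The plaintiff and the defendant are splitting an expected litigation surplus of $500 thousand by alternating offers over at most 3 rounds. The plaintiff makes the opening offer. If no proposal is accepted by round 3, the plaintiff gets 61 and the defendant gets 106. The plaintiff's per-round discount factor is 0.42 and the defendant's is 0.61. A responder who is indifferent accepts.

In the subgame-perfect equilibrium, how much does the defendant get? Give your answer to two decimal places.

Round 3 (the plaintiff proposes): the defendant gets 106 if talks fail, so the plaintiff offers 106 and keeps 394.
Round 2 (the defendant proposes): the plaintiff can get 394 next round, worth 0.42 × 394 = 165.48 now. The defendant offers 165.48 and keeps 500 − 165.48 = 334.52.
Round 1 (the plaintiff proposes): the defendant can get 334.52 next round, worth 0.61 × 334.52 = 204.0572 now. The plaintiff offers 204.0572 and keeps 500 − 204.0572 = 295.9428.

204.06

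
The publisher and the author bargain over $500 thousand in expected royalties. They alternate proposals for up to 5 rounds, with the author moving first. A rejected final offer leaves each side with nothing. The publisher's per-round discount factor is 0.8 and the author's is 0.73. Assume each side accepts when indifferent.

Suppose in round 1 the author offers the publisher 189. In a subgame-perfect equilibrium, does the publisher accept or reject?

Work out the publisher's continuation value if the offer is rejected.
Round 5 (the author proposes): rejection yields 0 for the publisher; the author offers 0 and keeps 500.
Round 4 (the publisher proposes): the author can get 500 next round, worth 0.73 × 500 = 365 now; the publisher offers that and keeps 135.
Round 3 (the author proposes): the publisher can get 135 next round, worth 0.8 × 135 = 108 now; the author offers that and keeps 392.
Round 2 (the publisher proposes): the author can get 392 next round, worth 0.73 × 392 = 286.16 now. The publisher offers 286.16 and keeps 500 − 286.16 = 213.84.
So by rejecting in round 1, the publisher gets 213.84 next round, worth 0.8 × 213.84 = 171.072 now.
Offer 189 ≥ 171.072, so the publisher accepts.

Accept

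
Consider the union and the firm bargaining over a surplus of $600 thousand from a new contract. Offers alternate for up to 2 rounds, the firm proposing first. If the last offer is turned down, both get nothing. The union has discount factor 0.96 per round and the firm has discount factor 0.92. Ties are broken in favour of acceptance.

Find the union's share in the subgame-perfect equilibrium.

576

Round 2 (the union proposes): the firm will accept anything ≥ 0, so the union offers 0 and keeps 600.
Round 1 (the firm proposes): the union can get 600 next round, worth 0.96 × 600 = 576 now; the firm offers that and keeps 24.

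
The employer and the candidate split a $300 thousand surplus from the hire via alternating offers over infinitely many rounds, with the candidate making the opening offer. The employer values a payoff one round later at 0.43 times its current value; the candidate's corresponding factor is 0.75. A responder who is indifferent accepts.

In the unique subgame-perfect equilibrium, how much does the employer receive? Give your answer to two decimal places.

When the candidate proposes, the employer accepts any offer worth at least 0.43 times what the employer would get by proposing next round; and vice versa.
This gives x = 300 − 0.43y and y = 300 − 0.75x, where x and y are each side's share when it proposes.
Hence (1 − 0.43·0.75)x = 300(1 − 0.43), i.e. 0.6775·x = 171.
x ≈ 252.3985; the employer's share is 300 − x ≈ 47.6015.

47.60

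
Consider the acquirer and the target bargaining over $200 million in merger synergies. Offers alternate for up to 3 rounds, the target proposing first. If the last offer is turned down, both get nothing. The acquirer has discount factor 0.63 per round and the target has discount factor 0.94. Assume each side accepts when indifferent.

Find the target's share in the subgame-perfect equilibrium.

Round 3 (the target proposes): the acquirer will accept anything ≥ 0, so the target offers 0 and keeps 200.
Round 2 (the acquirer proposes): the target can get 200 next round, worth 0.94 × 200 = 188 now, so the acquirer offers 188, keeping 12.
Round 1 (the target proposes): the acquirer can get 12 next round, worth 0.63 × 12 = 7.56 now, so the target offers 7.56, keeping 192.44.

192.44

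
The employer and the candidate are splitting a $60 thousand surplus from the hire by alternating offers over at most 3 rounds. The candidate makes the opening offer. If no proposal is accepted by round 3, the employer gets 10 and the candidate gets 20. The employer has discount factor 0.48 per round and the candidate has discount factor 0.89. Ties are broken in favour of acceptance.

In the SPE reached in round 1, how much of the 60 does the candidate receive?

52.56

Work backward from the last round.
Round 3 (the candidate proposes): the employer gets 10 if talks fail, so the candidate offers 10 and keeps 50.
Round 2 (the employer proposes): the candidate can get 50 next round, worth 0.89 × 50 = 44.5 now. The employer offers 44.5 and keeps 60 − 44.5 = 15.5.
Round 1 (the candidate proposes): the employer can get 15.5 next round, worth 0.48 × 15.5 = 7.44 now. The candidate offers 7.44 and keeps 60 − 7.44 = 52.56.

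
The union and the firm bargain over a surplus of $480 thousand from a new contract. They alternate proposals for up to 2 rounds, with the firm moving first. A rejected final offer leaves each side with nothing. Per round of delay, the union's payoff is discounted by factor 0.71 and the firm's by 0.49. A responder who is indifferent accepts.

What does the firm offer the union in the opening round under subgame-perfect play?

340.8

By backward induction:
Round 2 (the union proposes): rejection yields 0 for the firm; the union offers 0 and keeps 480.
Round 1 (the firm proposes): the union can get 480 next round, worth 0.71 × 480 = 340.8 now; the firm offers that and keeps 139.2.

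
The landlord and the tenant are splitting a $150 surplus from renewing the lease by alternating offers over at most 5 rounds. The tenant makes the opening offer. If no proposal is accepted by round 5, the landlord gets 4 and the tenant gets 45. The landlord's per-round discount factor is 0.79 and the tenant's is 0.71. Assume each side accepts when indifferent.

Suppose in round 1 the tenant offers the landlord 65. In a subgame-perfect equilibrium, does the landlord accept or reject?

Accept

Work out the landlord's continuation value if the offer is rejected.
Round 5 (the tenant proposes): the landlord gets 4 if talks fail, so the tenant offers 4 and keeps 146.
Round 4 (the landlord proposes): the tenant can get 146 next round, worth 0.71 × 146 = 103.66 now. The landlord offers 103.66 and keeps 150 − 103.66 = 46.34.
Round 3 (the tenant proposes): the landlord can get 46.34 next round, worth 0.79 × 46.34 = 36.6086 now; the tenant offers that and keeps 113.3914.
Round 2 (the landlord proposes): the tenant can get 113.3914 next round, worth 0.71 × 113.3914 = 80.507894 now, so the landlord offers 80.507894, keeping 69.492106.
So by rejecting in round 1, the landlord gets 69.492106 next round, worth 0.79 × 69.492106 = 54.89876374 now.
Offer 65 ≥ 54.89876374, so the landlord accepts.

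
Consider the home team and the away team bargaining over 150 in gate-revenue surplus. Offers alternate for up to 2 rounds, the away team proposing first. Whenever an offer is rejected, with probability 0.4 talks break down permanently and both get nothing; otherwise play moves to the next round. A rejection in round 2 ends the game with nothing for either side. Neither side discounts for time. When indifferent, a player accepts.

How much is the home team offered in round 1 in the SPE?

Round 2 (the home team proposes): the away team will accept anything ≥ 0, so the home team offers 0 and keeps 150.
Round 1 (the away team proposes): rejecting gives the home team an expected 0.6 × 150 = 90; the away team offers that and keeps 60.

90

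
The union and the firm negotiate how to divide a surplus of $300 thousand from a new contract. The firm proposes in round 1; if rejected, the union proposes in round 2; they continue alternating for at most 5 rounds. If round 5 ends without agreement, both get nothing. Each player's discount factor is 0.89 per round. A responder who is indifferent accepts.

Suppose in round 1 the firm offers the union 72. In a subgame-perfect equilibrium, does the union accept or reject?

Accept

Round 5 (the firm proposes): rejection yields 0 for the union; the firm offers 0 and keeps 300.
Round 4 (the union proposes): the firm can get 300 next round, worth 0.89 × 300 = 267 now. The union offers 267 and keeps 300 − 267 = 33.
Round 3 (the firm proposes): the union can get 33 next round, worth 0.89 × 33 = 29.37 now; the firm offers that and keeps 270.63.
Round 2 (the union proposes): the firm can get 270.63 next round, worth 0.89 × 270.63 = 240.8607 now; the union offers that and keeps 59.1393.
So by rejecting in round 1, the union gets 59.1393 next round, worth 0.89 × 59.1393 = 52.633977 now.
Offer 72 ≥ 52.633977, so the union accepts.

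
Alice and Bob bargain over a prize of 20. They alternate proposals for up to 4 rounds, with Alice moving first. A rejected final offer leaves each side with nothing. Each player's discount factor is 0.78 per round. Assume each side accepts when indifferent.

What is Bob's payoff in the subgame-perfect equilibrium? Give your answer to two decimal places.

12.92

By backward induction:
Round 4 (Bob proposes): Alice will accept anything ≥ 0, so Bob offers 0 and keeps 20.
Round 3 (Alice proposes): Bob can get 20 next round, worth 0.78 × 20 = 15.6 now; Alice offers that and keeps 4.4.
Round 2 (Bob proposes): Alice can get 4.4 next round, worth 0.78 × 4.4 = 3.432 now; Bob offers that and keeps 16.568.
Round 1 (Alice proposes): Bob can get 16.568 next round, worth 0.78 × 16.568 = 12.92304 now; Alice offers that and keeps 7.07696.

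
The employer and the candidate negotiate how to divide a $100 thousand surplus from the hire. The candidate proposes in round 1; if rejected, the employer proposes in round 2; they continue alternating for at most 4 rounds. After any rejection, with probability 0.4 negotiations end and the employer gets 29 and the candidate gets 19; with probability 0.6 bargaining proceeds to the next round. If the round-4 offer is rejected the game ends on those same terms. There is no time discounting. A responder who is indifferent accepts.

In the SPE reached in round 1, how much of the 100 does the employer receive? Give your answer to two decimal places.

52.71

By backward induction:
Round 4 (the employer proposes): the candidate gets 19 if talks fail, so the employer offers 19 and keeps 81.
Round 3 (the candidate proposes): rejecting gives the employer an expected 0.6 × 81 + 0.4 × 29 = 60.2; the candidate offers that and keeps 39.8.
Round 2 (the employer proposes): rejecting gives the candidate an expected 0.6 × 39.8 + 0.4 × 19 = 31.48. The employer offers 31.48 and keeps 100 − 31.48 = 68.52.
Round 1 (the candidate proposes): rejecting gives the employer an expected 0.6 × 68.52 + 0.4 × 29 = 52.712; the candidate offers that and keeps 47.288.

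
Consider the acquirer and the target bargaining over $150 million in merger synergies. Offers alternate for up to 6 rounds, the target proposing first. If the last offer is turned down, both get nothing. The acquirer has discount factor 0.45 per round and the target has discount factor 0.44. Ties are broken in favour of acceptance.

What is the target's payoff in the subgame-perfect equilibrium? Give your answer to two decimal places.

Round 6 (the acquirer proposes): rejection yields 0 for the target; the acquirer offers 0 and keeps 150.
Round 5 (the target proposes): the acquirer can get 150 next round, worth 0.45 × 150 = 67.5 now, so the target offers 67.5, keeping 82.5.
Round 4 (the acquirer proposes): the target can get 82.5 next round, worth 0.44 × 82.5 = 36.3 now, so the acquirer offers 36.3, keeping 113.7.
Round 3 (the target proposes): the acquirer can get 113.7 next round, worth 0.45 × 113.7 = 51.165 now. The target offers 51.165 and keeps 150 − 51.165 = 98.835.
Round 2 (the acquirer proposes): the target can get 98.835 next round, worth 0.44 × 98.835 = 43.4874 now; the acquirer offers that and keeps 106.5126.
Round 1 (the target proposes): the acquirer can get 106.5126 next round, worth 0.45 × 106.5126 = 47.93067 now, so the target offers 47.93067, keeping 102.06933.

102.07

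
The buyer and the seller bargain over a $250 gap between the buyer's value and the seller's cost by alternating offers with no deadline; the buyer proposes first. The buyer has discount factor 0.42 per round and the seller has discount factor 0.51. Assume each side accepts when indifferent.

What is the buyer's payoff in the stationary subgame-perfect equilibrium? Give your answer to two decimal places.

155.89

When the buyer proposes, the seller accepts any offer worth at least 0.51 times what the seller would get by proposing next round; and vice versa.
This gives x = 250 − 0.51y and y = 250 − 0.42x, where x and y are each side's share when it proposes.
Hence (1 − 0.51·0.42)x = 250(1 − 0.51), i.e. 0.7858·x = 122.5.
x ≈ 155.8921; the seller's share is 250 − x ≈ 94.1079.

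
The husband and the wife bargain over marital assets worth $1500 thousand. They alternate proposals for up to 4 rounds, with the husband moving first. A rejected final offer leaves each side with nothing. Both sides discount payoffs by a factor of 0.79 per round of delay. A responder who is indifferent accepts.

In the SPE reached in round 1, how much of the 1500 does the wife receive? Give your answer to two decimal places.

Round 4 (the wife proposes): rejection yields 0 for the husband; the wife offers 0 and keeps 1500.
Round 3 (the husband proposes): the wife can get 1500 next round, worth 0.79 × 1500 = 1185 now, so the husband offers 1185, keeping 315.
Round 2 (the wife proposes): the husband can get 315 next round, worth 0.79 × 315 = 248.85 now; the wife offers that and keeps 1251.15.
Round 1 (the husband proposes): the wife can get 1251.15 next round, worth 0.79 × 1251.15 = 988.4085 now, so the husband offers 988.4085, keeping 511.5915.

988.41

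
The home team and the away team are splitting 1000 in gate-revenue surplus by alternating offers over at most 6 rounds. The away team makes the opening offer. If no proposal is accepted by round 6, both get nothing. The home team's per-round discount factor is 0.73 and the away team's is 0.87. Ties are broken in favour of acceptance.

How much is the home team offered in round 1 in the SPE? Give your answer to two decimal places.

449.62

Work backward from the last round.
Round 6 (the home team proposes): rejection yields 0 for the away team; the home team offers 0 and keeps 1000.
Round 5 (the away team proposes): the home team can get 1000 next round, worth 0.73 × 1000 = 730 now. The away team offers 730 and keeps 1000 − 730 = 270.
Round 4 (the home team proposes): the away team can get 270 next round, worth 0.87 × 270 = 234.9 now; the home team offers that and keeps 765.1.
Round 3 (the away team proposes): the home team can get 765.1 next round, worth 0.73 × 765.1 = 558.523 now. The away team offers 558.523 and keeps 1000 − 558.523 = 441.477.
Round 2 (the home team proposes): the away team can get 441.477 next round, worth 0.87 × 441.477 = 384.08499 now; the home team offers that and keeps 615.91501.
Round 1 (the away team proposes): the home team can get 615.91501 next round, worth 0.73 × 615.91501 = 449.6179573 now. The away team offers 449.6179573 and keeps 1000 − 449.6179573 = 550.3820427.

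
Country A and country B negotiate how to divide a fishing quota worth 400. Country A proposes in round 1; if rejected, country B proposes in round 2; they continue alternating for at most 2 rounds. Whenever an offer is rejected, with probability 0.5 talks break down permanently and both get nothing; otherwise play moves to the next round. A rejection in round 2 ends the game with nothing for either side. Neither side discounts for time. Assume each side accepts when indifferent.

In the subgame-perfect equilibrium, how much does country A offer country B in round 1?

Round 2 (country B proposes): country A will accept anything ≥ 0, so country B offers 0 and keeps 400.
Round 1 (country A proposes): rejecting gives country B an expected 0.5 × 400 = 200. Country A offers 200 and keeps 400 − 200 = 200.

200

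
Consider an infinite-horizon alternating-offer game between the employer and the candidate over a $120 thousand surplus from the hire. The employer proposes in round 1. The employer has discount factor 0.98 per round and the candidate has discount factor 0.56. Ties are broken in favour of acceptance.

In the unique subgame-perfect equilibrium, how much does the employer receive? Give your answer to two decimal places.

117.02

In a stationary SPE each proposer offers the other exactly their discounted continuation value.
If the employer keeps x when proposing and the candidate keeps y when proposing, then x = 120 − 0.56y and y = 120 − 0.98x.
Solving: x = 120(1 − 0.56) / (1 − 0.98·0.56) = 52.8 / 0.4512 ≈ 117.0213.
The candidate gets 120 − 117.0213 ≈ 2.9787.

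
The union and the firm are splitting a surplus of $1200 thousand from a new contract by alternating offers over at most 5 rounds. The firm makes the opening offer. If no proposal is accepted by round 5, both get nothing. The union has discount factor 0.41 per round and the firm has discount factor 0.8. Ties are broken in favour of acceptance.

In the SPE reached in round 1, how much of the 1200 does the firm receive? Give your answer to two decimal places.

By backward induction:
Round 5 (the firm proposes): the union will accept anything ≥ 0, so the firm offers 0 and keeps 1200.
Round 4 (the union proposes): the firm can get 1200 next round, worth 0.8 × 1200 = 960 now; the union offers that and keeps 240.
Round 3 (the firm proposes): the union can get 240 next round, worth 0.41 × 240 = 98.4 now, so the firm offers 98.4, keeping 1101.6.
Round 2 (the union proposes): the firm can get 1101.6 next round, worth 0.8 × 1101.6 = 881.28 now. The union offers 881.28 and keeps 1200 − 881.28 = 318.72.
Round 1 (the firm proposes): the union can get 318.72 next round, worth 0.41 × 318.72 = 130.6752 now. The firm offers 130.6752 and keeps 1200 − 130.6752 = 1069.3248.

1069.32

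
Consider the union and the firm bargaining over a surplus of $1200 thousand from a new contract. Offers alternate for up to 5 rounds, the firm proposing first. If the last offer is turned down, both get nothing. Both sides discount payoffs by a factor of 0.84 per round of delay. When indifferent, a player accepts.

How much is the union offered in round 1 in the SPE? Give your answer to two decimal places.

Round 5 (the firm proposes): rejection yields 0 for the union; the firm offers 0 and keeps 1200.
Round 4 (the union proposes): the firm can get 1200 next round, worth 0.84 × 1200 = 1008 now, so the union offers 1008, keeping 192.
Round 3 (the firm proposes): the union can get 192 next round, worth 0.84 × 192 = 161.28 now, so the firm offers 161.28, keeping 1038.72.
Round 2 (the union proposes): the firm can get 1038.72 next round, worth 0.84 × 1038.72 = 872.5248 now. The union offers 872.5248 and keeps 1200 − 872.5248 = 327.4752.
Round 1 (the firm proposes): the union can get 327.4752 next round, worth 0.84 × 327.4752 = 275.079168 now. The firm offers 275.079168 and keeps 1200 − 275.079168 = 924.920832.

275.08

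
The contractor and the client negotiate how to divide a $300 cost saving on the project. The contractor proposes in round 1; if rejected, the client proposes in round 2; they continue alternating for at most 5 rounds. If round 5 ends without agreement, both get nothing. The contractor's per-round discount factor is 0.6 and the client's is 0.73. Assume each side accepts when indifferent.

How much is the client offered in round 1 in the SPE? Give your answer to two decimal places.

Round 5 (the contractor proposes): rejection yields 0 for the client; the contractor offers 0 and keeps 300.
Round 4 (the client proposes): the contractor can get 300 next round, worth 0.6 × 300 = 180 now, so the client offers 180, keeping 120.
Round 3 (the contractor proposes): the client can get 120 next round, worth 0.73 × 120 = 87.6 now. The contractor offers 87.6 and keeps 300 − 87.6 = 212.4.
Round 2 (the client proposes): the contractor can get 212.4 next round, worth 0.6 × 212.4 = 127.44 now; the client offers that and keeps 172.56.
Round 1 (the contractor proposes): the client can get 172.56 next round, worth 0.73 × 172.56 = 125.9688 now; the contractor offers that and keeps 174.0312.

125.97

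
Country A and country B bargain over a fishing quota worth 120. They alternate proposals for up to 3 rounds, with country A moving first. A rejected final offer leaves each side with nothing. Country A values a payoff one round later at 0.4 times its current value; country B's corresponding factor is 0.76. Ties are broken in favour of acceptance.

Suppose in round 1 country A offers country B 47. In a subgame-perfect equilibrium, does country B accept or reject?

Reject

Round 3 (country A proposes): country B will accept anything ≥ 0, so country A offers 0 and keeps 120.
Round 2 (country B proposes): country A can get 120 next round, worth 0.4 × 120 = 48 now. Country B offers 48 and keeps 120 − 48 = 72.
So by rejecting in round 1, country B gets 72 next round, worth 0.76 × 72 = 54.72 now.
Offer 47 < 54.72, so country B rejects.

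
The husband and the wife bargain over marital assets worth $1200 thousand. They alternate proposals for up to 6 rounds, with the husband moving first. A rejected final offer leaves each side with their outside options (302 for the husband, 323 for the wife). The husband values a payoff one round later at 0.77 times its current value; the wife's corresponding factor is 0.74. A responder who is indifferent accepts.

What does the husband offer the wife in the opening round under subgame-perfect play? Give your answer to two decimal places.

Round 6 (the wife proposes): the husband gets 302 if talks fail, so the wife offers 302 and keeps 898.
Round 5 (the husband proposes): the wife can get 898 next round, worth 0.74 × 898 = 664.52 now. The husband offers 664.52 and keeps 1200 − 664.52 = 535.48.
Round 4 (the wife proposes): the husband can get 535.48 next round, worth 0.77 × 535.48 = 412.3196 now, so the wife offers 412.3196, keeping 787.6804.
Round 3 (the husband proposes): the wife can get 787.6804 next round, worth 0.74 × 787.6804 = 582.883496 now. The husband offers 582.883496 and keeps 1200 − 582.883496 = 617.116504.
Round 2 (the wife proposes): the husband can get 617.116504 next round, worth 0.77 × 617.116504 = 475.17970808 now; the wife offers that and keeps 724.82029192.
Round 1 (the husband proposes): the wife can get 724.82029192 next round, worth 0.74 × 724.82029192 = 536.3670160208 now; the husband offers that and keeps 663.6329839792.

536.37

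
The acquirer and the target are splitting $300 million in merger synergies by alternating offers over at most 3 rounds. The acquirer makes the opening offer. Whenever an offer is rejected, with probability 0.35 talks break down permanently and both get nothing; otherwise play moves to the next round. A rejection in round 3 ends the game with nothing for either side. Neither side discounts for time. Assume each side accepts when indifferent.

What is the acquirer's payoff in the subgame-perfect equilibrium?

Round 3 (the acquirer proposes): the target will accept anything ≥ 0, so the acquirer offers 0 and keeps 300.
Round 2 (the target proposes): rejecting gives the acquirer an expected 0.65 × 300 = 195, so the target offers 195, keeping 105.
Round 1 (the acquirer proposes): rejecting gives the target an expected 0.65 × 105 = 68.25; the acquirer offers that and keeps 231.75.

231.75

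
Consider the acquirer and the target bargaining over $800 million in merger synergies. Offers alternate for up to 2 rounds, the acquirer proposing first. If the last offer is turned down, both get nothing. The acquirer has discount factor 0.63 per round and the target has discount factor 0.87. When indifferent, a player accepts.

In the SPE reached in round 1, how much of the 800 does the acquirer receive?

104

Solve by backward induction from round 2.
Round 2 (the target proposes): the acquirer will accept anything ≥ 0, so the target offers 0 and keeps 800.
Round 1 (the acquirer proposes): the target can get 800 next round, worth 0.87 × 800 = 696 now. The acquirer offers 696 and keeps 800 − 696 = 104.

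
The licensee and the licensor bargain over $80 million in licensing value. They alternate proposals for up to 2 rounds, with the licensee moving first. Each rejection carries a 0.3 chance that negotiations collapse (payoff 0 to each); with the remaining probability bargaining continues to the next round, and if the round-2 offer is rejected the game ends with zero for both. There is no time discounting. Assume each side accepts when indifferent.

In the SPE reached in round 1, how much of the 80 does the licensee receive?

Round 2 (the licensor proposes): the licensee will accept anything ≥ 0, so the licensor offers 0 and keeps 80.
Round 1 (the licensee proposes): rejecting gives the licensor an expected 0.7 × 80 = 56; the licensee offers that and keeps 24.

24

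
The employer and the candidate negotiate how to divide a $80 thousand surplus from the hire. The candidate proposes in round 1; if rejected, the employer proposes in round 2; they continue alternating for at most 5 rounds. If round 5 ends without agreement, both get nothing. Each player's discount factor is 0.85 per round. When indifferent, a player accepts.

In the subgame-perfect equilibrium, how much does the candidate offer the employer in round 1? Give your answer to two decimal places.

17.57

Round 5 (the candidate proposes): rejection yields 0 for the employer; the candidate offers 0 and keeps 80.
Round 4 (the employer proposes): the candidate can get 80 next round, worth 0.85 × 80 = 68 now, so the employer offers 68, keeping 12.
Round 3 (the candidate proposes): the employer can get 12 next round, worth 0.85 × 12 = 10.2 now. The candidate offers 10.2 and keeps 80 − 10.2 = 69.8.
Round 2 (the employer proposes): the candidate can get 69.8 next round, worth 0.85 × 69.8 = 59.33 now; the employer offers that and keeps 20.67.
Round 1 (the candidate proposes): the employer can get 20.67 next round, worth 0.85 × 20.67 = 17.5695 now. The candidate offers 17.5695 and keeps 80 − 17.5695 = 62.4305.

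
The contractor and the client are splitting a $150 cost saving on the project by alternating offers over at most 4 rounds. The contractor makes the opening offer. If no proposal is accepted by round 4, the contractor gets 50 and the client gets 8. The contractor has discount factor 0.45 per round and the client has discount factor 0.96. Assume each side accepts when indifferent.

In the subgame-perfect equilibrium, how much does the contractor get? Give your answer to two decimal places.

Round 4 (the client proposes): the contractor gets 50 if talks fail, so the client offers 50 and keeps 100.
Round 3 (the contractor proposes): the client can get 100 next round, worth 0.96 × 100 = 96 now. The contractor offers 96 and keeps 150 − 96 = 54.
Round 2 (the client proposes): the contractor can get 54 next round, worth 0.45 × 54 = 24.3 now; the client offers that and keeps 125.7.
Round 1 (the contractor proposes): the client can get 125.7 next round, worth 0.96 × 125.7 = 120.672 now. The contractor offers 120.672 and keeps 150 − 120.672 = 29.328.

29.33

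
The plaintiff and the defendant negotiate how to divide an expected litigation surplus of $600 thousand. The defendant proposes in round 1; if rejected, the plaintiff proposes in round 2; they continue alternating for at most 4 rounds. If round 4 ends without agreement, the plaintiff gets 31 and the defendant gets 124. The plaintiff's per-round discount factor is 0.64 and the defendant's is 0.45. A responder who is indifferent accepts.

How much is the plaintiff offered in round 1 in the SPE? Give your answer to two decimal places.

By backward induction:
Round 4 (the plaintiff proposes): the defendant gets 124 if talks fail, so the plaintiff offers 124 and keeps 476.
Round 3 (the defendant proposes): the plaintiff can get 476 next round, worth 0.64 × 476 = 304.64 now, so the defendant offers 304.64, keeping 295.36.
Round 2 (the plaintiff proposes): the defendant can get 295.36 next round, worth 0.45 × 295.36 = 132.912 now. The plaintiff offers 132.912 and keeps 600 − 132.912 = 467.088.
Round 1 (the defendant proposes): the plaintiff can get 467.088 next round, worth 0.64 × 467.088 = 298.93632 now. The defendant offers 298.93632 and keeps 600 − 298.93632 = 301.06368.

298.94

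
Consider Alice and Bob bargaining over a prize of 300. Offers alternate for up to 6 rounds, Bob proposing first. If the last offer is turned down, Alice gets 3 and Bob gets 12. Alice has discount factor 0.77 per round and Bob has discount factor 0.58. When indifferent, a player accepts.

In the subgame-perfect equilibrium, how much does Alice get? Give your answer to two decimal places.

Round 6 (Alice proposes): Bob gets 12 if talks fail, so Alice offers 12 and keeps 288.
Round 5 (Bob proposes): Alice can get 288 next round, worth 0.77 × 288 = 221.76 now, so Bob offers 221.76, keeping 78.24.
Round 4 (Alice proposes): Bob can get 78.24 next round, worth 0.58 × 78.24 = 45.3792 now. Alice offers 45.3792 and keeps 300 − 45.3792 = 254.6208.
Round 3 (Bob proposes): Alice can get 254.6208 next round, worth 0.77 × 254.6208 = 196.058016 now; Bob offers that and keeps 103.941984.
Round 2 (Alice proposes): Bob can get 103.941984 next round, worth 0.58 × 103.941984 = 60.28635072 now. Alice offers 60.28635072 and keeps 300 − 60.28635072 = 239.71364928.
Round 1 (Bob proposes): Alice can get 239.71364928 next round, worth 0.77 × 239.71364928 = 184.5795099456 now. Bob offers 184.5795099456 and keeps 300 − 184.5795099456 = 115.4204900544.

184.58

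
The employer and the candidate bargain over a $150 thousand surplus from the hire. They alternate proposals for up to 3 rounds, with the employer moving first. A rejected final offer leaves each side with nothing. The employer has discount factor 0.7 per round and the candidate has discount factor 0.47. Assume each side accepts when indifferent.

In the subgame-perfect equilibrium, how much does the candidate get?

Round 3 (the employer proposes): rejection yields 0 for the candidate; the employer offers 0 and keeps 150.
Round 2 (the candidate proposes): the employer can get 150 next round, worth 0.7 × 150 = 105 now, so the candidate offers 105, keeping 45.
Round 1 (the employer proposes): the candidate can get 45 next round, worth 0.47 × 45 = 21.15 now, so the employer offers 21.15, keeping 128.85.

21.15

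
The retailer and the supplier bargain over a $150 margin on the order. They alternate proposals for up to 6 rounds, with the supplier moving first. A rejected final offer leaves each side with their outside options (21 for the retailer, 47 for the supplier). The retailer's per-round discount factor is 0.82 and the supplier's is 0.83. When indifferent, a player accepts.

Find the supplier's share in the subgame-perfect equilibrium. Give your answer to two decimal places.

Round 6 (the retailer proposes): the supplier gets 47 if talks fail, so the retailer offers 47 and keeps 103.
Round 5 (the supplier proposes): the retailer can get 103 next round, worth 0.82 × 103 = 84.46 now, so the supplier offers 84.46, keeping 65.54.
Round 4 (the retailer proposes): the supplier can get 65.54 next round, worth 0.83 × 65.54 = 54.3982 now, so the retailer offers 54.3982, keeping 95.6018.
Round 3 (the supplier proposes): the retailer can get 95.6018 next round, worth 0.82 × 95.6018 = 78.393476 now; the supplier offers that and keeps 71.606524.
Round 2 (the retailer proposes): the supplier can get 71.606524 next round, worth 0.83 × 71.606524 = 59.43341492 now. The retailer offers 59.43341492 and keeps 150 − 59.43341492 = 90.56658508.
Round 1 (the supplier proposes): the retailer can get 90.56658508 next round, worth 0.82 × 90.56658508 = 74.2645997656 now, so the supplier offers 74.2645997656, keeping 75.7354002344.

75.74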